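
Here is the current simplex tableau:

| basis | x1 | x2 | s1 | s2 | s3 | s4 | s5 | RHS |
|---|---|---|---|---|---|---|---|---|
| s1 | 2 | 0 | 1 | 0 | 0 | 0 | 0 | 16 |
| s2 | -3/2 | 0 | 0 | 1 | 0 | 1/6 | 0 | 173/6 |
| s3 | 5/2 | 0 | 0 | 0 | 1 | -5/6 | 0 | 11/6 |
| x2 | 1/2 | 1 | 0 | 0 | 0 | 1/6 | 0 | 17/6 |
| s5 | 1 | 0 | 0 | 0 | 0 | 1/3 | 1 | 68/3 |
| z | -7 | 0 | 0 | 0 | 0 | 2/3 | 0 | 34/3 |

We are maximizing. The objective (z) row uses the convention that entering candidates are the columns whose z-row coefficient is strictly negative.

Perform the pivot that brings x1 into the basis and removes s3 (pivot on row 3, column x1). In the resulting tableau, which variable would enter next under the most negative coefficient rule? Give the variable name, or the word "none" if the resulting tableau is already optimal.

Pivot element 5/2. New z-row = old z-row − (-7)·(row 3/(5/2)).
Updated z-row coefficients: x1: 0, x2: 0, s1: 0, s2: 0, s3: 14/5, s4: -5/3, s5: 0.
The most negative is -5/3 in column s4, so s4 would enter next.

s4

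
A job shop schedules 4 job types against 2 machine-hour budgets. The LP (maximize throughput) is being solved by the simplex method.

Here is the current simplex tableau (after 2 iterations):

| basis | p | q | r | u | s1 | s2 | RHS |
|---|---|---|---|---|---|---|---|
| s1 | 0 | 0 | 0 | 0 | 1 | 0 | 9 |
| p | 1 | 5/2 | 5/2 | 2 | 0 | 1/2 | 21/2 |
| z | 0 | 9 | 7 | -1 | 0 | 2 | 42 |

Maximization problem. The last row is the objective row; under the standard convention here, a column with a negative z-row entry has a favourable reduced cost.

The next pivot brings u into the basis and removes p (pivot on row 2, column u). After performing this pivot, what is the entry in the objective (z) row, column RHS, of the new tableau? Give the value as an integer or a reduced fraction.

189/4

Pivot element is row 2, column u: 2.
Normalize row 2: new (row 2, RHS) = (21/2)/2 = 21/4.
z-row ← z-row − (-1)·(new row 2): 42 − (-1)·(21/4) = 189/4.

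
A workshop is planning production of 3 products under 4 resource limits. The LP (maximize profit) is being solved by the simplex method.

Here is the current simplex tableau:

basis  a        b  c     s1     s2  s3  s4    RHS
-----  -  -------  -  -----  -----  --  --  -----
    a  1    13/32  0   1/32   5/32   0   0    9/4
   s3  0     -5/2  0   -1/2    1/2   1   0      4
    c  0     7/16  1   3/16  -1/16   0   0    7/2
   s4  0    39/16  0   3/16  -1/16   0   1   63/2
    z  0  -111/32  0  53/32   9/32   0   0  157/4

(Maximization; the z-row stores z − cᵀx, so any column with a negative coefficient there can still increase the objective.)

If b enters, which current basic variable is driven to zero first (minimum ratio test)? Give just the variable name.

a

Ratios: row 1 (a): (9/4)/(13/32) = 72/13; row 2 (s3): entry -5/2 ≤ 0, skip; row 3 (c): (7/2)/(7/16) = 8; row 4 (s4): (63/2)/(39/16) = 168/13.
Minimum ratio 72/13 is in the a row, so a leaves.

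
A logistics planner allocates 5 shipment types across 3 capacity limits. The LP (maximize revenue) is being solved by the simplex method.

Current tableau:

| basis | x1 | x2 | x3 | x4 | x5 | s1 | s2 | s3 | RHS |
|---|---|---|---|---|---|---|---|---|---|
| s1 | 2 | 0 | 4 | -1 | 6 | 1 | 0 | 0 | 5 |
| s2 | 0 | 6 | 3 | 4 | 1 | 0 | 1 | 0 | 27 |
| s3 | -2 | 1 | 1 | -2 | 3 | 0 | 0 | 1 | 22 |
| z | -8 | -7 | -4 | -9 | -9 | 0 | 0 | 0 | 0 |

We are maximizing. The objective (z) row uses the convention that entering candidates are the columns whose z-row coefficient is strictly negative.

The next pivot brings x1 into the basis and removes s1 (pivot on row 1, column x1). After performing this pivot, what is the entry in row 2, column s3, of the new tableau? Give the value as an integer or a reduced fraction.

Pivot element is row 1, column x1: 2.
Normalize row 1: new (row 1, s3) = 0/2 = 0.
row 2 ← row 2 − 0·(new row 1): 0 − 0·0 = 0.

0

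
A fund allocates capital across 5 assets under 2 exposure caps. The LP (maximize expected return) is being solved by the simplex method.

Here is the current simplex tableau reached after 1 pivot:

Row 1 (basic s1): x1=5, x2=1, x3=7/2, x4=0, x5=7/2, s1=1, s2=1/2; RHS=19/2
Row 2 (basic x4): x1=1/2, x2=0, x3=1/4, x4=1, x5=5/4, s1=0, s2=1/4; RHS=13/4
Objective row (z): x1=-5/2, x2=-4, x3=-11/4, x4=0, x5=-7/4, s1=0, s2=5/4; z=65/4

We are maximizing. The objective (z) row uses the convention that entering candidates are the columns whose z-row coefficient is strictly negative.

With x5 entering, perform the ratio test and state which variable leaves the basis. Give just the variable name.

Ratios: row 1 (s1): (19/2)/(7/2) = 19/7; row 2 (x4): (13/4)/(5/4) = 13/5.
Minimum ratio 13/5 is in the x4 row, so x4 leaves.

x4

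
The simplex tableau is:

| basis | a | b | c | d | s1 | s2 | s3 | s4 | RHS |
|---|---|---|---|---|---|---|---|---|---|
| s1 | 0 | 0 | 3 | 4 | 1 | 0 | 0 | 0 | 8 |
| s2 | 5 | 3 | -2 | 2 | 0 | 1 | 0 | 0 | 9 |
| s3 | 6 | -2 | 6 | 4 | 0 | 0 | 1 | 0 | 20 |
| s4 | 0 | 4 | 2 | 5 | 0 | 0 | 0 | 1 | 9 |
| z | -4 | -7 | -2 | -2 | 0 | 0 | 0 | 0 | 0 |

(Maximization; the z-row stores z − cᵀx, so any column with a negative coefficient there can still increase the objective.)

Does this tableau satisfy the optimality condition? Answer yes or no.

no

Column a has objective-row coefficient -4, which is negative; an improving pivot exists, so not yet optimal.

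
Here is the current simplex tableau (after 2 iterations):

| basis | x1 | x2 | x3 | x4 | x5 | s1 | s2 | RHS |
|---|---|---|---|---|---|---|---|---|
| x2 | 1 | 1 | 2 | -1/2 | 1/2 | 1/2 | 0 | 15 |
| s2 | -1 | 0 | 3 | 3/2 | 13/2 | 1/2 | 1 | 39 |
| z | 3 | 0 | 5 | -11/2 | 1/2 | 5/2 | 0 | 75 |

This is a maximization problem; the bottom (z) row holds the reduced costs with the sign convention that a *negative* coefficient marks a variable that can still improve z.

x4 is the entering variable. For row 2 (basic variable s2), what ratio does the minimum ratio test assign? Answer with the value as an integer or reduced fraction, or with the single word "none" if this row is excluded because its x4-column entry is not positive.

Ratio = RHS / (x4 entry) = 39 / (3/2) = 26.

26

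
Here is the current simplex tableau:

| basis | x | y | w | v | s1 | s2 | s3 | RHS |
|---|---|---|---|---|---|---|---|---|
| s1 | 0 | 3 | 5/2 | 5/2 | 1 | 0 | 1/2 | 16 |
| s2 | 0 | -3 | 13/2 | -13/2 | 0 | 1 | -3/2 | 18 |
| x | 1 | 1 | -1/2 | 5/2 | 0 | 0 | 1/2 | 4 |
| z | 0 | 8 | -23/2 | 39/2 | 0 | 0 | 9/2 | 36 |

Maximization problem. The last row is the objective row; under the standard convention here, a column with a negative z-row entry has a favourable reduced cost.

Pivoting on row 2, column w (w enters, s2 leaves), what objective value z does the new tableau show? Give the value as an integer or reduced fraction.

Minimum ratio for w: 18/(13/2) = 36/13.
z changes by −(z-row coeff of w)·ratio = −(-23/2)·(36/13) = 414/13.
New z = 36 + (414/13) = 882/13.

882/13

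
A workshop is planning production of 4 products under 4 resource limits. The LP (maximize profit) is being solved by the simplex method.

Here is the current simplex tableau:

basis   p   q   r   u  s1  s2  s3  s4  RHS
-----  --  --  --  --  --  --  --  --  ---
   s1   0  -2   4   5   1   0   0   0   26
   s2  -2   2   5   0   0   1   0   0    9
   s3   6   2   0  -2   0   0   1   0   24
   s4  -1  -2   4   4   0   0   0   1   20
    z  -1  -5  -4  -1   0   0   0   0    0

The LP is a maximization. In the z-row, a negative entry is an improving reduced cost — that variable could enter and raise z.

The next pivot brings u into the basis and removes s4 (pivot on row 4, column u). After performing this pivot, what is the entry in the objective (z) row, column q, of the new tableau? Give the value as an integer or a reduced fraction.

Pivot element is row 4, column u: 4.
Normalize row 4: new (row 4, q) = (-2)/4 = -1/2.
z-row ← z-row − (-1)·(new row 4): -5 − (-1)·(-1/2) = -11/2.

-11/2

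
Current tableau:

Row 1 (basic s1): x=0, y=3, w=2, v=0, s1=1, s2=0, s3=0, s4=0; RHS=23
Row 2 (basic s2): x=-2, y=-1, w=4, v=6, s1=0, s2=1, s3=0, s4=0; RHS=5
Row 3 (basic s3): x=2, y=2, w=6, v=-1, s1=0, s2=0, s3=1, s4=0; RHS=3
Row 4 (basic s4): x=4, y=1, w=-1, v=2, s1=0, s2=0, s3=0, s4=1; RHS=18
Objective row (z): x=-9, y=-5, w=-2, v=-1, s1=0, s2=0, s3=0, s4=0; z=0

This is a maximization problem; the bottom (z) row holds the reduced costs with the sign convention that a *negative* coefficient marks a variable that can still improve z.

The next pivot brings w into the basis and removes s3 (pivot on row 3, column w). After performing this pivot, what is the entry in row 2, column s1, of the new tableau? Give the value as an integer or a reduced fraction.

0

Pivot element is row 3, column w: 6.
Normalize row 3: new (row 3, s1) = 0/6 = 0.
row 2 ← row 2 − 4·(new row 3): 0 − 4·0 = 0.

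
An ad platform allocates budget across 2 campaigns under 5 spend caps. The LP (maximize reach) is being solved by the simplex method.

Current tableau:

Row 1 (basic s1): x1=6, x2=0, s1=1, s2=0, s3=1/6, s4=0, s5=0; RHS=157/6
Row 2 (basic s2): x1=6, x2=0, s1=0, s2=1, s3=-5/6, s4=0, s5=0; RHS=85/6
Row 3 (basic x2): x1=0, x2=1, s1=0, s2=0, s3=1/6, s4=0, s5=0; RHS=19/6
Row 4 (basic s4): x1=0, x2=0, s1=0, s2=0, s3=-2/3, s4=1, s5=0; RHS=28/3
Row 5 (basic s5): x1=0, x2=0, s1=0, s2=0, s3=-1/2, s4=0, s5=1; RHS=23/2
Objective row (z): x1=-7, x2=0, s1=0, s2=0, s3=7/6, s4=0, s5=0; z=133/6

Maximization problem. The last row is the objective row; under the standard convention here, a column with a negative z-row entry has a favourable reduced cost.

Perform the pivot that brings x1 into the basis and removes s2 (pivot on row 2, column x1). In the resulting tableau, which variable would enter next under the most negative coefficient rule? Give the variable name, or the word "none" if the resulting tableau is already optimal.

Pivot element 6. New z-row = old z-row − (-7)·(row 2/6).
Updated z-row coefficients: x1: 0, x2: 0, s1: 0, s2: 7/6, s3: 7/36, s4: 0, s5: 0.
No coefficient is strictly negative; the tableau after this pivot is optimal.

none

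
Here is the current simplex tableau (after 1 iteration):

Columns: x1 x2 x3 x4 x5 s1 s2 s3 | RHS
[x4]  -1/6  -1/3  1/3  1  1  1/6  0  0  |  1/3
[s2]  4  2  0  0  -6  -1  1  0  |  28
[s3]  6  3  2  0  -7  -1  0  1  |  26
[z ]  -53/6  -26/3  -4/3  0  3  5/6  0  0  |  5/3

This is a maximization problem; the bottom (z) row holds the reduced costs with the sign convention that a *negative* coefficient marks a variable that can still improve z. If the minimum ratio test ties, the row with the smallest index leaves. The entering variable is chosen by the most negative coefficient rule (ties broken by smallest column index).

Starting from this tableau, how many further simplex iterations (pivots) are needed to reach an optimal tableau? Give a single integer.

3

pivot: x1 in, s3 out → z = 719/18
pivot: x5 in, x4 out → z = 1436/29
pivot: x2 in, x1 out → z = 653/2
No improving column remains; optimal.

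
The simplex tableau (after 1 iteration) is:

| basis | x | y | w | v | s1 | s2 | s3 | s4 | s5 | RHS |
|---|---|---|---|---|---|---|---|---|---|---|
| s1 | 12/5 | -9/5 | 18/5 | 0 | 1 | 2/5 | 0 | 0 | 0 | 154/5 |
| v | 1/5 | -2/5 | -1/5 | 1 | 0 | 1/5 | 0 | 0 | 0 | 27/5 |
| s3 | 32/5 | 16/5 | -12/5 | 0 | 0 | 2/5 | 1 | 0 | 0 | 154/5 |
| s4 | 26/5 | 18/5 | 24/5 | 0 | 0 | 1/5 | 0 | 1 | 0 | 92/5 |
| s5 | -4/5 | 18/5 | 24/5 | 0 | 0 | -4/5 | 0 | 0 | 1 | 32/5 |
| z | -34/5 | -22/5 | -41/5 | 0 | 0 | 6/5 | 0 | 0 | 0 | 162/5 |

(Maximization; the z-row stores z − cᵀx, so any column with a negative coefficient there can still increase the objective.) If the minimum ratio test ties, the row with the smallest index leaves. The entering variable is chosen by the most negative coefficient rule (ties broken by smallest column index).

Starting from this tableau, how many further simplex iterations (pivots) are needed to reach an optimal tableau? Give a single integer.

2

pivot: w in, s5 out → z = 130/3
pivot: x in, s4 out → z = 179/3
No improving column remains; optimal.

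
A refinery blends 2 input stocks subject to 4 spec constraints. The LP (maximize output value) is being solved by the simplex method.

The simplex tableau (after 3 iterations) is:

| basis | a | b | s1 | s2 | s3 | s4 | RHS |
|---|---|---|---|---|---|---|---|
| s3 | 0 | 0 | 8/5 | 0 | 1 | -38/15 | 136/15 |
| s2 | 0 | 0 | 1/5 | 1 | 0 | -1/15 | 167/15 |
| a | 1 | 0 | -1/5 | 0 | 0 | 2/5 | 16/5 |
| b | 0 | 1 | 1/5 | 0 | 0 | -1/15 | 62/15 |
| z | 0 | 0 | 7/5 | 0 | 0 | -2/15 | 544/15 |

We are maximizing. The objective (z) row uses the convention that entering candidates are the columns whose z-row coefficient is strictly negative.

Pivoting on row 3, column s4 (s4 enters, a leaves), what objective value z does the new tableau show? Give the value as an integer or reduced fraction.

112/3

Minimum ratio for s4: (16/5)/(2/5) = 8.
z changes by −(z-row coeff of s4)·ratio = −(-2/15)·8 = 16/15.
New z = 544/15 + (16/15) = 112/3.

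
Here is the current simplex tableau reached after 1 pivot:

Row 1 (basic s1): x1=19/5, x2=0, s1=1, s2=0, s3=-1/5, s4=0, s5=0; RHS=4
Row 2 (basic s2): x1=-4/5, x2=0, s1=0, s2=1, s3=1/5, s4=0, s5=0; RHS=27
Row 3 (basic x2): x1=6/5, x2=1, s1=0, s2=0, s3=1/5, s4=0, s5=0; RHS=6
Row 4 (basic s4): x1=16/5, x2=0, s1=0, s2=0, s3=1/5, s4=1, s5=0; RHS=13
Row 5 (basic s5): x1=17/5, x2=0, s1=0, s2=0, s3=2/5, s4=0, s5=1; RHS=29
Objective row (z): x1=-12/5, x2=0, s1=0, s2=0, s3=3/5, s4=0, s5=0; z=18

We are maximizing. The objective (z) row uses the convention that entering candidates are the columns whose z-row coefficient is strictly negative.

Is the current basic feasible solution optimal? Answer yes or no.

Column x1 has objective-row coefficient -12/5, which is negative; an improving pivot exists, so not yet optimal.

no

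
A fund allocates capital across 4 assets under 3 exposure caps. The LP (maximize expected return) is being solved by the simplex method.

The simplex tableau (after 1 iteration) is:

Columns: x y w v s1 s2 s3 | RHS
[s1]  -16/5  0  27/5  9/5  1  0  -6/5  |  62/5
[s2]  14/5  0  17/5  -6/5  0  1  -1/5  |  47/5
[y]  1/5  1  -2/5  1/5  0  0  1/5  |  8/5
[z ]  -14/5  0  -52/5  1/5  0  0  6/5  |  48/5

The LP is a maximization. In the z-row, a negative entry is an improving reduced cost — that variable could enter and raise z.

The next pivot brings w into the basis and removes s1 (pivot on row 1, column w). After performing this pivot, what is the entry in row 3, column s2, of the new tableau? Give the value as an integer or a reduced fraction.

Pivot element is row 1, column w: 27/5.
Normalize row 1: new (row 1, s2) = 0/(27/5) = 0.
row 3 ← row 3 − (-2/5)·(new row 1): 0 − (-2/5)·0 = 0.

0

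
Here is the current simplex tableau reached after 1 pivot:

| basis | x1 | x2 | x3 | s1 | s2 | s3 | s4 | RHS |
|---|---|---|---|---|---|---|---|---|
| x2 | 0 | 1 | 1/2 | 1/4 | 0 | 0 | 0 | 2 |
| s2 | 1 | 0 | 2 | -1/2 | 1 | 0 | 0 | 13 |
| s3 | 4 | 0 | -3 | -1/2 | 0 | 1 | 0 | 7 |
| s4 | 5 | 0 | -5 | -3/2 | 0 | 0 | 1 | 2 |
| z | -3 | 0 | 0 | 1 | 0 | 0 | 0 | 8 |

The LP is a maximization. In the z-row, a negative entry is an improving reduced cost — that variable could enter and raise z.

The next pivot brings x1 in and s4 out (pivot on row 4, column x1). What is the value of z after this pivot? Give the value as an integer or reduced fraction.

46/5

Minimum ratio for x1: 2/5 = 2/5.
z changes by −(z-row coeff of x1)·ratio = −(-3)·(2/5) = 6/5.
New z = 8 + (6/5) = 46/5.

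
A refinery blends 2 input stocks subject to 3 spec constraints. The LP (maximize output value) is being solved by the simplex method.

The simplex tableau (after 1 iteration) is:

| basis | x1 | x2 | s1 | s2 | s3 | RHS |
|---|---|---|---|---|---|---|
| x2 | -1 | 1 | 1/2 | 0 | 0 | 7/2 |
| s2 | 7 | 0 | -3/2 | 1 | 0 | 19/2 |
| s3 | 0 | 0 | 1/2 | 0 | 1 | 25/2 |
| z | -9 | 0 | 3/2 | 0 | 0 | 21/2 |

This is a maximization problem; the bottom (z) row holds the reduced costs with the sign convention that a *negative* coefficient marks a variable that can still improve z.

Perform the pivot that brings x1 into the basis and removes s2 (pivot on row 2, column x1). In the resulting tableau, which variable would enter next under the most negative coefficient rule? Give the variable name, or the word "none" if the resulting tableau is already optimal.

s1

Pivot element 7. New z-row = old z-row − (-9)·(row 2/7).
Updated z-row coefficients: x1: 0, x2: 0, s1: -3/7, s2: 9/7, s3: 0.
The most negative is -3/7 in column s1, so s1 would enter next.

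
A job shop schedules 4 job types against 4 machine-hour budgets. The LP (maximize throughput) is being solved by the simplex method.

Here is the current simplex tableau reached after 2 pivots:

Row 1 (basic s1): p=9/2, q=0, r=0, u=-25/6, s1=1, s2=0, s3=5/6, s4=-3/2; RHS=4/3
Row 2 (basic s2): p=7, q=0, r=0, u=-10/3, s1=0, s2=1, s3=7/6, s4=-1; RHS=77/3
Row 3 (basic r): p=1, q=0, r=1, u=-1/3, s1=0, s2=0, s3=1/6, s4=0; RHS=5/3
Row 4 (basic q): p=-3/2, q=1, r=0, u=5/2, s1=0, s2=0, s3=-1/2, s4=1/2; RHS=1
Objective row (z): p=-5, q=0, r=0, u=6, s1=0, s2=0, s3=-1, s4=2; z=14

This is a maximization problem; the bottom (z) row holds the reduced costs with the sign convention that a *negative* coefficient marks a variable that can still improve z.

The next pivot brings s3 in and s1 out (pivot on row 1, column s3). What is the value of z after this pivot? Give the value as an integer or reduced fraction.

Minimum ratio for s3: (4/3)/(5/6) = 8/5.
z changes by −(z-row coeff of s3)·ratio = −(-1)·(8/5) = 8/5.
New z = 14 + (8/5) = 78/5.

78/5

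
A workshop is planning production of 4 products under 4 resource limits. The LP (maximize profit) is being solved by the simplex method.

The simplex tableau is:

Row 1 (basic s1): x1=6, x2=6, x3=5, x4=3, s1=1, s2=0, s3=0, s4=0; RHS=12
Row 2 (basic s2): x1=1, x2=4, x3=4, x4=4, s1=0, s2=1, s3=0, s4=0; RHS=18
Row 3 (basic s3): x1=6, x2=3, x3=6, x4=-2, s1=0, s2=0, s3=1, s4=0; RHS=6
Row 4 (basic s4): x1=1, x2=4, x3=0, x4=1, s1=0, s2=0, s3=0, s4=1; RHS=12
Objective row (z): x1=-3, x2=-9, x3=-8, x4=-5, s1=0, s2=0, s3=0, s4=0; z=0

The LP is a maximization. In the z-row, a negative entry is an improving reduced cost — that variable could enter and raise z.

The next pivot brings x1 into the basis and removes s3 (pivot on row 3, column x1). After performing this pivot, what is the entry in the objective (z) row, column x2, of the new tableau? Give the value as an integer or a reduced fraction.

-15/2

Pivot element is row 3, column x1: 6.
Normalize row 3: new (row 3, x2) = 3/6 = 1/2.
z-row ← z-row − (-3)·(new row 3): -9 − (-3)·(1/2) = -15/2.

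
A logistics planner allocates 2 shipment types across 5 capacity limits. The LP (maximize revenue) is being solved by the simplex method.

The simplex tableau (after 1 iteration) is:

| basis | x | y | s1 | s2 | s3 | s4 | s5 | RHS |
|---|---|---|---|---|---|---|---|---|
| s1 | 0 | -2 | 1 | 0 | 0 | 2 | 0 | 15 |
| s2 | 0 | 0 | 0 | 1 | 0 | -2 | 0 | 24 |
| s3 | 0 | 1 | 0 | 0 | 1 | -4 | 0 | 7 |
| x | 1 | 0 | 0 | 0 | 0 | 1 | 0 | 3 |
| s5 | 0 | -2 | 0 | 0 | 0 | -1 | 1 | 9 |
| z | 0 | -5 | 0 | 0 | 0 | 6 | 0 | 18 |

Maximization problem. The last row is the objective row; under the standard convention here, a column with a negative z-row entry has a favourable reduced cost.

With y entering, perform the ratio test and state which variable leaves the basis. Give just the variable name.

Ratios: row 1 (s1): entry -2 ≤ 0, skip; row 2 (s2): entry 0 ≤ 0, skip; row 3 (s3): 7/1 = 7; row 4 (x): entry 0 ≤ 0, skip; row 5 (s5): entry -2 ≤ 0, skip.
Minimum ratio 7 is in the s3 row, so s3 leaves.

s3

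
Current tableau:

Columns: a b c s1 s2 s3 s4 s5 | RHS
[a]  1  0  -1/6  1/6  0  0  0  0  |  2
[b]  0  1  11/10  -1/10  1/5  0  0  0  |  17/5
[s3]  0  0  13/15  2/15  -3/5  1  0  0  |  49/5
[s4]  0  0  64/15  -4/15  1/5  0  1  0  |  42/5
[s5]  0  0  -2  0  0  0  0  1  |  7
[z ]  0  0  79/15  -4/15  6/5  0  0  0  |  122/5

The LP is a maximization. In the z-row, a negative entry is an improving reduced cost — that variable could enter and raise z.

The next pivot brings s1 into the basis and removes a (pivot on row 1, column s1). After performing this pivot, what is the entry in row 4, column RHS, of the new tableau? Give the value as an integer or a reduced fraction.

Pivot element is row 1, column s1: 1/6.
Normalize row 1: new (row 1, RHS) = 2/(1/6) = 12.
row 4 ← row 4 − (-4/15)·(new row 1): 42/5 − (-4/15)·12 = 58/5.

58/5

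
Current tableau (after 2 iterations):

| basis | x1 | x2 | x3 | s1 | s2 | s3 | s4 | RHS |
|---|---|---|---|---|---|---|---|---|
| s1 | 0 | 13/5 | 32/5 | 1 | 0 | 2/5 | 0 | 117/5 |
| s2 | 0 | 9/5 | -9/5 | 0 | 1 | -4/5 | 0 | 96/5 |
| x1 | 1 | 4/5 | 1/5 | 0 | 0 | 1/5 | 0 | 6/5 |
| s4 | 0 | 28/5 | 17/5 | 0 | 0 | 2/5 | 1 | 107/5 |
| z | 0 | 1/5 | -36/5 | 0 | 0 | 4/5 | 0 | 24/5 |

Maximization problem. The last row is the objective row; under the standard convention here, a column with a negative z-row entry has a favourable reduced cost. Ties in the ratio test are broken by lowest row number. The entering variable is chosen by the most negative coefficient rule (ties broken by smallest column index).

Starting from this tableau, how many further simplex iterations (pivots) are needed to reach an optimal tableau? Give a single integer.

pivot: x3 in, s1 out → z = 249/8
No improving column remains; optimal.

1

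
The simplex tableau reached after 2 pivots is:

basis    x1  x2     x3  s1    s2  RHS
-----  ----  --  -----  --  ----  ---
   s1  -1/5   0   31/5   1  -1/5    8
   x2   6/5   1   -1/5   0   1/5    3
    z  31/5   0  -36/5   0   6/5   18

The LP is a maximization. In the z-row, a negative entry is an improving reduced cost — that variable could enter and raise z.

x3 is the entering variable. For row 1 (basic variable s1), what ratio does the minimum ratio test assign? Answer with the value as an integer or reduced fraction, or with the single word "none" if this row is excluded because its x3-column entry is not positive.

Ratio = RHS / (x3 entry) = 8 / (31/5) = 40/31.

40/31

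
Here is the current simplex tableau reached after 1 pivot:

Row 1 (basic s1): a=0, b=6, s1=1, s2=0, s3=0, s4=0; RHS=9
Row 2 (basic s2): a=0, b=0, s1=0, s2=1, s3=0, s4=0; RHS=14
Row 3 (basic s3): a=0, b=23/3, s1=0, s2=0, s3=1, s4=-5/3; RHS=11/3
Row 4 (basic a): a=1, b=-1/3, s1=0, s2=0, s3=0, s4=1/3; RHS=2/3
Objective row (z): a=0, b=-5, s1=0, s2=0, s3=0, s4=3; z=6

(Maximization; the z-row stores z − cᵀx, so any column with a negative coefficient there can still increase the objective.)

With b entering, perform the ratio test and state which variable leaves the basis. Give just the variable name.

s3

Ratios: row 1 (s1): 9/6 = 3/2; row 2 (s2): entry 0 ≤ 0, skip; row 3 (s3): (11/3)/(23/3) = 11/23; row 4 (a): entry -1/3 ≤ 0, skip.
Minimum ratio 11/23 is in the s3 row, so s3 leaves.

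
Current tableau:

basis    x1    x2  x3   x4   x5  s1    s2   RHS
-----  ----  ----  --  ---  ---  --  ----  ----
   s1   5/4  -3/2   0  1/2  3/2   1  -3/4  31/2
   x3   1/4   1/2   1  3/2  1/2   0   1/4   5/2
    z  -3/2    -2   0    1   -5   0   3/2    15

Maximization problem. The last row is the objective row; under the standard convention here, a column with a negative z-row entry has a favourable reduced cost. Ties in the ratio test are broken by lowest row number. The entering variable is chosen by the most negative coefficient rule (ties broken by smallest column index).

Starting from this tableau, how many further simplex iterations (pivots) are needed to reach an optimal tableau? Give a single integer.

1

pivot: x5 in, x3 out → z = 40
No improving column remains; optimal.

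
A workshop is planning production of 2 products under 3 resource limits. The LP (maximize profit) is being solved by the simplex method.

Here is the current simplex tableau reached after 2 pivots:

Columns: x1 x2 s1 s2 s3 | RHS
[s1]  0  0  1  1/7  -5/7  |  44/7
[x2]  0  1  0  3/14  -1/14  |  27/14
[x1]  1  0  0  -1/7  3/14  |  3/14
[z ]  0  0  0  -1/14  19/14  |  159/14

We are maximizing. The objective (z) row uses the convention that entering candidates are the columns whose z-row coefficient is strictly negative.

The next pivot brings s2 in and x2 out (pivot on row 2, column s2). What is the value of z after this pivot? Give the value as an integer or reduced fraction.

12

Minimum ratio for s2: (27/14)/(3/14) = 9.
z changes by −(z-row coeff of s2)·ratio = −(-1/14)·9 = 9/14.
New z = 159/14 + (9/14) = 12.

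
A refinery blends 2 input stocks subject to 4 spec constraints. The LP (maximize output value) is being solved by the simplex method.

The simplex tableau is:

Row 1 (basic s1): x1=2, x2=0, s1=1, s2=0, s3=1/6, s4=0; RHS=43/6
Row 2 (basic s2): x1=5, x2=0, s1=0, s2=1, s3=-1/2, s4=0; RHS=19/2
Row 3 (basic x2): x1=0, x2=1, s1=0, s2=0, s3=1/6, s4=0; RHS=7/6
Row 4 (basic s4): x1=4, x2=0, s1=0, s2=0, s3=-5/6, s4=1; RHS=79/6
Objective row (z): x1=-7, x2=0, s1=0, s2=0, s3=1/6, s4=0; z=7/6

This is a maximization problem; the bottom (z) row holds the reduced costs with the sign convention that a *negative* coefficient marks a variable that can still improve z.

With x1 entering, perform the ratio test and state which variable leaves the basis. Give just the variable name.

s2

Ratios: row 1 (s1): (43/6)/2 = 43/12; row 2 (s2): (19/2)/5 = 19/10; row 3 (x2): entry 0 ≤ 0, skip; row 4 (s4): (79/6)/4 = 79/24.
Minimum ratio 19/10 is in the s2 row, so s2 leaves.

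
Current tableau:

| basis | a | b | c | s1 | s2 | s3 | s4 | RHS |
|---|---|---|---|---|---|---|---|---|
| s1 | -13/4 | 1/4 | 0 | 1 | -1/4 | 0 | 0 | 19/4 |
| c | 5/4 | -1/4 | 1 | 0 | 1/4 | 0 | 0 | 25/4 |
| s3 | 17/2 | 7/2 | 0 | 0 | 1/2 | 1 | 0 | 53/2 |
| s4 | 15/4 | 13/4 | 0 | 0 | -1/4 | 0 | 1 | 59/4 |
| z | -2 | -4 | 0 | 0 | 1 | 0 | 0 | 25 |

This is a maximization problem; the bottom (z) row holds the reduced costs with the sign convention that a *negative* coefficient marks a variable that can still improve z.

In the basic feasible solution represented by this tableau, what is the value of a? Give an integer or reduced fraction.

0

a is nonbasic (not in the basis column), so its value in the current BFS is 0.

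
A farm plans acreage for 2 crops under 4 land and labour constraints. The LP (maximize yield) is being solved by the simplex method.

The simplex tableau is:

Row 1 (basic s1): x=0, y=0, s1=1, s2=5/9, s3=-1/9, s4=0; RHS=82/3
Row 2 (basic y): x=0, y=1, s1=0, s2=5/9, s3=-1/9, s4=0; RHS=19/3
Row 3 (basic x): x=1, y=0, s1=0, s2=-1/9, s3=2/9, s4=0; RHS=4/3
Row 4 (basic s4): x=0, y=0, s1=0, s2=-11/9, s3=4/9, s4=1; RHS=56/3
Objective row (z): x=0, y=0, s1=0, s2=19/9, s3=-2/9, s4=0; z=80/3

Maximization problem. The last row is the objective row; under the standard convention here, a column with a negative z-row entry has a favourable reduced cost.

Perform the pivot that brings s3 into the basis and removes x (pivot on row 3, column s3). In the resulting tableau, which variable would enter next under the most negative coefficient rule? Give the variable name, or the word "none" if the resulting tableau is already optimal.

none

Pivot element 2/9. New z-row = old z-row − (-2/9)·(row 3/(2/9)).
Updated z-row coefficients: x: 1, y: 0, s1: 0, s2: 2, s3: 0, s4: 0.
No coefficient is strictly negative; the tableau after this pivot is optimal.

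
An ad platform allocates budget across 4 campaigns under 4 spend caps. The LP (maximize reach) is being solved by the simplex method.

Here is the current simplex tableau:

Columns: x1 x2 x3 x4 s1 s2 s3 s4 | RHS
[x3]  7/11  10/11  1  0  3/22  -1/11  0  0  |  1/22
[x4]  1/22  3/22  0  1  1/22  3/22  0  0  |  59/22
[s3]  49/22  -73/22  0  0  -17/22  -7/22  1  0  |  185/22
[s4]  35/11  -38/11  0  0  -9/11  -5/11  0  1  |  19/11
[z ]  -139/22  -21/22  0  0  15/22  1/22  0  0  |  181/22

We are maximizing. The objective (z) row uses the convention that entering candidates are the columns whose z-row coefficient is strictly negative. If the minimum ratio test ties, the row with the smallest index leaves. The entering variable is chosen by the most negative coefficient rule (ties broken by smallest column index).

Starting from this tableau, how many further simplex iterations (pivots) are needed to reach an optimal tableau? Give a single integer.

2

pivot: x1 in, x3 out → z = 243/28
pivot: s2 in, x4 out → z = 99/4
No improving column remains; optimal.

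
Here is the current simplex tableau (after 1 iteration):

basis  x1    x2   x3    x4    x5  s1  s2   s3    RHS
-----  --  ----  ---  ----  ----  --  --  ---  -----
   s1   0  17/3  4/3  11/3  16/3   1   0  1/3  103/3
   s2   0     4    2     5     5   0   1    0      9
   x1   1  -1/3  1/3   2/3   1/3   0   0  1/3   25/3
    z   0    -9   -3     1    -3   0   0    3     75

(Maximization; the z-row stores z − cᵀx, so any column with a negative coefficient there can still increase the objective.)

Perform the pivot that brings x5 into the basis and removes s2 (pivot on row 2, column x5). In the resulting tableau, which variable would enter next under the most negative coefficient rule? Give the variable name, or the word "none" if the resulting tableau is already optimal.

x2

Pivot element 5. New z-row = old z-row − (-3)·(row 2/5).
Updated z-row coefficients: x1: 0, x2: -33/5, x3: -9/5, x4: 4, x5: 0, s1: 0, s2: 3/5, s3: 3.
The most negative is -33/5 in column x2, so x2 would enter next.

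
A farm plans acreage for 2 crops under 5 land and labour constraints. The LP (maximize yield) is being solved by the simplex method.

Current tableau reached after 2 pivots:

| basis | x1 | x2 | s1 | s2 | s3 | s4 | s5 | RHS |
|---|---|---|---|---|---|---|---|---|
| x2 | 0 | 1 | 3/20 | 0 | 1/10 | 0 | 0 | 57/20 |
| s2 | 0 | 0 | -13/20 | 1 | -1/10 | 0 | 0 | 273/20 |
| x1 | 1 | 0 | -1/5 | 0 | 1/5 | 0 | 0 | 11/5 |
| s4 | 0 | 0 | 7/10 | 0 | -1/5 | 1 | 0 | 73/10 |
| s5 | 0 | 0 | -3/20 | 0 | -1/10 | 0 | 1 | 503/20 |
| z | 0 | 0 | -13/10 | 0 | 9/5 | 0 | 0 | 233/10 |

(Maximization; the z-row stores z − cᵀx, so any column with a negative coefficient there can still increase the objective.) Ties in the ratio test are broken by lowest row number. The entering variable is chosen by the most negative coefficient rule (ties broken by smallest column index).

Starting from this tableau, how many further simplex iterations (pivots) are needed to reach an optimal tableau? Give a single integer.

pivot: s1 in, s4 out → z = 258/7
No improving column remains; optimal.

1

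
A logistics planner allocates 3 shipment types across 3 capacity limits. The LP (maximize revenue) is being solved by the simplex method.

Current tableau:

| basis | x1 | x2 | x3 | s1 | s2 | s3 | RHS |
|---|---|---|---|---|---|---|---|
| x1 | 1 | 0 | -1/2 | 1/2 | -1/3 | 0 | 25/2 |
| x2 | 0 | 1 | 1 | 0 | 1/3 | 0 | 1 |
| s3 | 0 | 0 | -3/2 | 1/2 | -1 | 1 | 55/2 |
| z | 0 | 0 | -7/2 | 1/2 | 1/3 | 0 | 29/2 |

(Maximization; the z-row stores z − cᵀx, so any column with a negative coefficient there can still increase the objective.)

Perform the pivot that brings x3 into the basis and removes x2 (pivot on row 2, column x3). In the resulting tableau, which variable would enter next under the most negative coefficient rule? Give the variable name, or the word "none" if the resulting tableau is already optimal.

Pivot element 1. New z-row = old z-row − (-7/2)·(row 2/1).
Updated z-row coefficients: x1: 0, x2: 7/2, x3: 0, s1: 1/2, s2: 3/2, s3: 0.
No coefficient is strictly negative; the tableau after this pivot is optimal.

none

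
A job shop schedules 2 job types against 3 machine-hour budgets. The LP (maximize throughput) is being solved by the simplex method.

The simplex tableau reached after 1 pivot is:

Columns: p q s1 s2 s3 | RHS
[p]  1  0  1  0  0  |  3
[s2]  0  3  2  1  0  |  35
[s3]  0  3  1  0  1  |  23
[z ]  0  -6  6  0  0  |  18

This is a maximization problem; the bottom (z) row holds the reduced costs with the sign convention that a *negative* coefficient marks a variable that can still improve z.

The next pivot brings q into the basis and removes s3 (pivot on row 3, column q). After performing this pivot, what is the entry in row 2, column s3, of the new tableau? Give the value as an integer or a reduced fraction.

Pivot element is row 3, column q: 3.
Normalize row 3: new (row 3, s3) = 1/3 = 1/3.
row 2 ← row 2 − 3·(new row 3): 0 − 3·(1/3) = -1.

-1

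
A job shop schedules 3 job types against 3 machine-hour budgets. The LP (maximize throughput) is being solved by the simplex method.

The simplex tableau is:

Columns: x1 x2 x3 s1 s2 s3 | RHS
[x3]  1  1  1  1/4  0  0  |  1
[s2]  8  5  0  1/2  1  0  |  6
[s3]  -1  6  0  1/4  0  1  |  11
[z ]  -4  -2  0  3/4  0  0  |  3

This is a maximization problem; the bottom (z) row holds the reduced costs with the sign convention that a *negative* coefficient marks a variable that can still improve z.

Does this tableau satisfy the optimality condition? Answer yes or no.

Column x1 has objective-row coefficient -4, which is negative; an improving pivot exists, so not yet optimal.

no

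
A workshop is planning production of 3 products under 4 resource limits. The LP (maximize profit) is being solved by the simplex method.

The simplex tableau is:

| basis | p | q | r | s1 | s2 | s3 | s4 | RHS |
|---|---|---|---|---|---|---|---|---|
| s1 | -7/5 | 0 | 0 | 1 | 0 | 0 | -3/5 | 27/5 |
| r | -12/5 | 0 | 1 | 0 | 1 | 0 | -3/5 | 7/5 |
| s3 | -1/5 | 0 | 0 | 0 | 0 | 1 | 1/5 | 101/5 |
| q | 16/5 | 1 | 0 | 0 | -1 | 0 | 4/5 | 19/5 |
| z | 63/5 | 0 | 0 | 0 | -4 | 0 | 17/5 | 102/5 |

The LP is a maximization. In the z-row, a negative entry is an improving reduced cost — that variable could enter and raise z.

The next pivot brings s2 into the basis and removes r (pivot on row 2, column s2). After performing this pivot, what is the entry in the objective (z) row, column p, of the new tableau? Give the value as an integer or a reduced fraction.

3

Pivot element is row 2, column s2: 1.
Normalize row 2: new (row 2, p) = (-12/5)/1 = -12/5.
z-row ← z-row − (-4)·(new row 2): 63/5 − (-4)·(-12/5) = 3.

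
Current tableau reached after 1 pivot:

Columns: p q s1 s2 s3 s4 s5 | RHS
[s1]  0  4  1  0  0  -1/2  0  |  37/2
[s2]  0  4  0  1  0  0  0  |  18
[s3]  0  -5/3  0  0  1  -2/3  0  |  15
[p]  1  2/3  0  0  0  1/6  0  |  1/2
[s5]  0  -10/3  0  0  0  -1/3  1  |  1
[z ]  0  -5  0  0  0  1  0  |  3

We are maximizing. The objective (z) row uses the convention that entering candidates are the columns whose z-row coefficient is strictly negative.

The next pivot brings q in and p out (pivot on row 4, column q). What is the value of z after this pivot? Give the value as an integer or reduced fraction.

Minimum ratio for q: (1/2)/(2/3) = 3/4.
z changes by −(z-row coeff of q)·ratio = −(-5)·(3/4) = 15/4.
New z = 3 + (15/4) = 27/4.

27/4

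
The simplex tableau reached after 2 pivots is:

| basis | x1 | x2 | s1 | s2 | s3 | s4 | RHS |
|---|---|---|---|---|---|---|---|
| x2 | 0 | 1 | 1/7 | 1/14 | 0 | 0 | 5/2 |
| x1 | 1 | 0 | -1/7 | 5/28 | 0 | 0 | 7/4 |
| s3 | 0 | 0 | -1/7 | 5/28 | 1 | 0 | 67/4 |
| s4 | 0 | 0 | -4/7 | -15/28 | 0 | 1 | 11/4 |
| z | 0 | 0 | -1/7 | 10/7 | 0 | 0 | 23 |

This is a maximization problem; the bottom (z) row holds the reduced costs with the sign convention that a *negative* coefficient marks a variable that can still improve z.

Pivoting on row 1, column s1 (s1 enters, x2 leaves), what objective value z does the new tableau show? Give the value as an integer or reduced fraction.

Minimum ratio for s1: (5/2)/(1/7) = 35/2.
z changes by −(z-row coeff of s1)·ratio = −(-1/7)·(35/2) = 5/2.
New z = 23 + (5/2) = 51/2.

51/2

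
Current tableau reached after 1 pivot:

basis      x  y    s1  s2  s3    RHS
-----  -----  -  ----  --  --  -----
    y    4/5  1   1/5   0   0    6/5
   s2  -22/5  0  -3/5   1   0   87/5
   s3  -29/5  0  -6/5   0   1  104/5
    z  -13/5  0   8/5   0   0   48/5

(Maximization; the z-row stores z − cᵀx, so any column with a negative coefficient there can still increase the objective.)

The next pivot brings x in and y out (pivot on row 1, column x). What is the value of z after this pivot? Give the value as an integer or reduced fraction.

Minimum ratio for x: (6/5)/(4/5) = 3/2.
z changes by −(z-row coeff of x)·ratio = −(-13/5)·(3/2) = 39/10.
New z = 48/5 + (39/10) = 27/2.

27/2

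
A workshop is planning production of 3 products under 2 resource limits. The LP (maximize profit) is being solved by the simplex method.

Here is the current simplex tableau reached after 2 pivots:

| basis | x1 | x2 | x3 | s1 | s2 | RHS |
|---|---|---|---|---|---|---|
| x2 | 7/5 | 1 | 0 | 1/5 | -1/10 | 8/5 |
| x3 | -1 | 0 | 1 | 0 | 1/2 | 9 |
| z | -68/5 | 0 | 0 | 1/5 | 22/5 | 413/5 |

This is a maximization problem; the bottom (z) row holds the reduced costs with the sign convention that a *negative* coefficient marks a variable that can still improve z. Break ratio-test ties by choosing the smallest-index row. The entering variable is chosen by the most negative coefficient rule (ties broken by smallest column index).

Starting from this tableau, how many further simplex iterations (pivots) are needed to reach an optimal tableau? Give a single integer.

pivot: x1 in, x2 out → z = 687/7
No improving column remains; optimal.

1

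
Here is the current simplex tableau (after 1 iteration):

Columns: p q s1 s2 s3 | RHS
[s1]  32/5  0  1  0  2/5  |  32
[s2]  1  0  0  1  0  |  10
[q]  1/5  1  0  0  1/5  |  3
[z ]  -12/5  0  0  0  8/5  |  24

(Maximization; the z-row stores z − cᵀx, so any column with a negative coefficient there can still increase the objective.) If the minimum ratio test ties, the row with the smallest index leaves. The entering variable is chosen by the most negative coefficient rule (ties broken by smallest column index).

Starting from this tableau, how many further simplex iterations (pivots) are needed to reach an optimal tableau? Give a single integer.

1

pivot: p in, s1 out → z = 36
No improving column remains; optimal.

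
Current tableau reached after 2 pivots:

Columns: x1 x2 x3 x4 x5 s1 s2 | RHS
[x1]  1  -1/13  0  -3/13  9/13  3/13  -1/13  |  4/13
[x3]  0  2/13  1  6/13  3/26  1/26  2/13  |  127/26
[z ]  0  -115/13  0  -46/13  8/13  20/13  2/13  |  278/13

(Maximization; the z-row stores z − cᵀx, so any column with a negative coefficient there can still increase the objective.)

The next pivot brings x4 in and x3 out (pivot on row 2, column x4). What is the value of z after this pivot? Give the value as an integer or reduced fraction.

Minimum ratio for x4: (127/26)/(6/13) = 127/12.
z changes by −(z-row coeff of x4)·ratio = −(-46/13)·(127/12) = 2921/78.
New z = 278/13 + (2921/78) = 353/6.

353/6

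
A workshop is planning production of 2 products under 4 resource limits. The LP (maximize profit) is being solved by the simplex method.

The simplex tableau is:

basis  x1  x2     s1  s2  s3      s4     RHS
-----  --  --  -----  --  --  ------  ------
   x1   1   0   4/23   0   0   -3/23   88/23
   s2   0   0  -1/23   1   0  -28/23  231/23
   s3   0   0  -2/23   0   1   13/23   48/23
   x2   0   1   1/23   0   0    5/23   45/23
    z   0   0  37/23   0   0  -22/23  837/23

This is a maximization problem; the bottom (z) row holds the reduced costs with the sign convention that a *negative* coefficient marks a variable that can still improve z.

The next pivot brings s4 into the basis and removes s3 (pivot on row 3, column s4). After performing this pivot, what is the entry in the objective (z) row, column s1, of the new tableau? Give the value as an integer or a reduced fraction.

19/13

Pivot element is row 3, column s4: 13/23.
Normalize row 3: new (row 3, s1) = (-2/23)/(13/23) = -2/13.
z-row ← z-row − (-22/23)·(new row 3): 37/23 − (-22/23)·(-2/13) = 19/13.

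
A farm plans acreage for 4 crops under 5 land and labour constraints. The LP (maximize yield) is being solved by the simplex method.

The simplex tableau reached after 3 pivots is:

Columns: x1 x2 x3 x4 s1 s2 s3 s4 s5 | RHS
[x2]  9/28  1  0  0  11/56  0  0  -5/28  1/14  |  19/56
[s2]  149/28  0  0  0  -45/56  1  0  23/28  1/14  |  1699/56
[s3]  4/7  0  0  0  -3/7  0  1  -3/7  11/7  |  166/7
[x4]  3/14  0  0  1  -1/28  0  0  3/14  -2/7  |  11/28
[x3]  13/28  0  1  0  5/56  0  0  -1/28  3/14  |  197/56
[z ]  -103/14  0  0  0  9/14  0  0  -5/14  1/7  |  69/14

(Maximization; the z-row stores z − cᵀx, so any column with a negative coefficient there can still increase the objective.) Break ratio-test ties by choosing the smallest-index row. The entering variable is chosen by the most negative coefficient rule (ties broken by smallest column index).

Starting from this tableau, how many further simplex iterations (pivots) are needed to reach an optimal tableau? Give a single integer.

3

pivot: x1 in, x2 out → z = 457/36
pivot: s4 in, x4 out → z = 179/12
pivot: s5 in, s2 out → z = 151/4
No improving column remains; optimal.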